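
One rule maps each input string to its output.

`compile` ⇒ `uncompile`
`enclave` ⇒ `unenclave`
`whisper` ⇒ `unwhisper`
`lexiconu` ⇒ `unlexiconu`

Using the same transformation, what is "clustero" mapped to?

Each output is the input with this applied: prepend "un".
On "clustero" that produces "unclustero".

unclustero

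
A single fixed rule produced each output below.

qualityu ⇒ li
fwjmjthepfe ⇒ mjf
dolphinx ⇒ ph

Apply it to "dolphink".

ph

The transformation: swap each adjacent pair of characters (1↔2, 3↔4, ...), then keep one character in every 3, starting at position 3 (positions 3rd, 6th, 9th, ...).
So "dolphink" becomes "ph".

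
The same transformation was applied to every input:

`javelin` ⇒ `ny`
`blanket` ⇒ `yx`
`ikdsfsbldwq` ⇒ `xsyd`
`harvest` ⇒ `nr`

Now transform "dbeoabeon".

onb

The rule is to shift every letter 13 places forward in the alphabet (wrapping around) — i.e. ROT13, then keep one character in every 3, starting at position 2 (positions 2nd, 5th, 8th, ...).
Doing the same to "dbeoabeon": "onb".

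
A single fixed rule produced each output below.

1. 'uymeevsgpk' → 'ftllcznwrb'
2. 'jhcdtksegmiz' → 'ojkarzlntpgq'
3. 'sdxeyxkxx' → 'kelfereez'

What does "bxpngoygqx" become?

ewunvfnxei

The transformation: move the first character to the end, then shift every letter 7 places forward in the alphabet (wrapping around).
On "bxpngoygqx": the first step gives "xpngoygqxb", and the second then gives "ewunvfnxei".
(Check on "sdxeyxkxx": → "dxeyxkxxs" → "kelfereez" ✓)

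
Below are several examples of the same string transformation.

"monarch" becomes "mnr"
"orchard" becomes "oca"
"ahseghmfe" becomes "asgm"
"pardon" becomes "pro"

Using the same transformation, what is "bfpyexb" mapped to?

bpe

The rule is to move the last character to the front, then keep every other character starting from the second (positions 2nd, 4th, 6th, ...).
On "bfpyexb": the first step gives "bbfpyex", and the second then gives "bpe".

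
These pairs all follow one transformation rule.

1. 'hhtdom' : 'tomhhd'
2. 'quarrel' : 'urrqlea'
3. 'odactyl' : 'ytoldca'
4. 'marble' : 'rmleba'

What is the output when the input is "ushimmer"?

usrmmihe

The transformation: sort the characters into reverse alphabetical order.
"ushimmer" → "usrmmihe".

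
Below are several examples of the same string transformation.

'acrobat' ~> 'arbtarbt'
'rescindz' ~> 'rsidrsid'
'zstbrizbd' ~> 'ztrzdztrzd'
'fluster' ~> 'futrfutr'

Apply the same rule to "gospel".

The pattern: keep every other character starting from the first (positions 1st, 3rd, 5th, ...), then write the whole string twice.
Applying both steps to "gospel": "gse", then "gsegse".

gsegse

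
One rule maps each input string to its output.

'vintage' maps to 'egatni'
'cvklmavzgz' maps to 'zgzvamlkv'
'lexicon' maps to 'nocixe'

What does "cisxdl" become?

Each output is the input with this applied: reverse the string, then delete the last character.
"cisxdl" → "ldxsic" → "ldxsi".

ldxsi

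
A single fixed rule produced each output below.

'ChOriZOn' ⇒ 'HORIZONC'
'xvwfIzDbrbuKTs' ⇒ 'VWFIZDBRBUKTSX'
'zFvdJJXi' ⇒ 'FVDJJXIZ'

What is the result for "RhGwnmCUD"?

HGWNMCUDR

Each output is the input with this applied: move the first character to the end, then convert every letter to uppercase.
"RhGwnmCUD" → "HGWNMCUDR".
(Check on "xvwfIzDbrbuKTs": → "vwfIzDbrbuKTsx" → "VWFIZDBRBUKTSX" ✓)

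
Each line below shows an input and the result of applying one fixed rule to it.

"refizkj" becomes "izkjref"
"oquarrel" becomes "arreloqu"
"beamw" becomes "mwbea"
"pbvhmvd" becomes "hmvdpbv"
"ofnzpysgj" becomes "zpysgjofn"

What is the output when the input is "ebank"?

nkeba

Looking at the pairs, the operation is to move the first 3 characters to the end (rotate left by 3).
On "ebank" that produces "nkeba".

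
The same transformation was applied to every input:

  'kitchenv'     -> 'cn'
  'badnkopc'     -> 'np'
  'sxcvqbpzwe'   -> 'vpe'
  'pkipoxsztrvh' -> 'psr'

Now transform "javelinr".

en

Looking at the pairs, the operation is to delete the first character, then keep one character in every 3, starting at position 3 (positions 3rd, 6th, 9th, ...).
Doing the same to "javelinr": "en".
(Check on "sxcvqbpzwe": → "xcvqbpzwe" → "vpe" ✓)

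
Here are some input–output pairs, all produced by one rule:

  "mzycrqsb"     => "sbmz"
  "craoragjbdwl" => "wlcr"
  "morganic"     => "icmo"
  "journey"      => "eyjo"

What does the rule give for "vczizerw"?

The rule is to move the first 2 characters to the end (rotate left by 2), then keep only the last 4 characters.
"vczizerw" → "zizerwvc" → "rwvc".

rwvc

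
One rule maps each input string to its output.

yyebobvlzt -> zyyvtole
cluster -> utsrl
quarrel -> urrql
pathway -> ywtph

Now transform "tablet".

Looking at the pairs, the operation is to sort the characters into reverse alphabetical order, then delete the last 2 characters.
Starting from "tablet": after the first operation, "ttleba"; after the second, "ttle".
(Check on "quarrel": → "urrqlea" → "urrql" ✓)

ttle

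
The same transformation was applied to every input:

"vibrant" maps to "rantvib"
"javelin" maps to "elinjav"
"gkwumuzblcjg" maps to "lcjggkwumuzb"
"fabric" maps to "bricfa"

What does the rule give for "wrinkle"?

Looking at the pairs, the operation is to move the last character to the front, then move the last 3 characters to the front (rotate right by 3).
Starting from "wrinkle": after the first operation, "ewrinkl"; after the second, "nklewri".

nklewri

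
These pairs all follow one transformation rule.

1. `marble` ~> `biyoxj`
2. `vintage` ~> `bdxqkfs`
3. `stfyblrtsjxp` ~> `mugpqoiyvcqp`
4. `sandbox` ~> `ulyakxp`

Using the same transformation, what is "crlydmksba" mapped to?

xyphjavioz

Each output is the input with this applied: reverse the string, then shift every letter 3 places backward in the alphabet (wrapping around).
Starting from "crlydmksba": after the first operation, "abskmdylrc"; after the second, "xyphjavioz".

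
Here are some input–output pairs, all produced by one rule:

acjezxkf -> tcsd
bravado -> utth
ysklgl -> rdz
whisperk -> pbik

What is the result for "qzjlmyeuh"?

In each case the input is transformed by: shift every letter 7 places backward in the alphabet (wrapping around), then keep every other character starting from the first (positions 1st, 3rd, 5th, ...).
Starting from "qzjlmyeuh": after the first operation, "jscefrxna"; after the second, "jcfxa".

jcfxa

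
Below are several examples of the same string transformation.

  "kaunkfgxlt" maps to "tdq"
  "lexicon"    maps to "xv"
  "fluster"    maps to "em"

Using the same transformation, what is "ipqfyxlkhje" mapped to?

The rule is to keep one character in every 3, starting at position 2 (positions 2nd, 5th, 8th, ...), then shift every letter 7 places backward in the alphabet (wrapping around).
For "ipqfyxlkhje" the result is "irdx".
(Check on "lexicon": → "ec" → "xv" ✓)

irdx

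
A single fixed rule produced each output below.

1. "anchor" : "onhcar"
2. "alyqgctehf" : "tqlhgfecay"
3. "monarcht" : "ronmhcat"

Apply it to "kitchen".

nkihect

Rule — sort the characters into reverse alphabetical order, then move the first character to the end.
Working it through for "kitchen": intermediate "tnkihec", final "nkihect".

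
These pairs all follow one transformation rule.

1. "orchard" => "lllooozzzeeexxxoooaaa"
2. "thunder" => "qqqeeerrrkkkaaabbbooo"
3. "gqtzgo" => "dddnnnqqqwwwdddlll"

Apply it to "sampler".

pppxxxjjjmmmiiibbbooo

In each case the input is transformed by: repeat every character 3 times, then shift every letter 3 places backward in the alphabet (wrapping around).
Applying that to "sampler" gives "pppxxxjjjmmmiiibbbooo".
(Check on "gqtzgo": → "gggqqqtttzzzgggooo" → "dddnnnqqqwwwdddlll" ✓)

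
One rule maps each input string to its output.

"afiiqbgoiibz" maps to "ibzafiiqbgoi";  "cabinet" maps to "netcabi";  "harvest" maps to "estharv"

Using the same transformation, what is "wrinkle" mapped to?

klewrin

The transformation: move the last 3 characters to the front (rotate right by 3).
Applying that to "wrinkle" gives "klewrin".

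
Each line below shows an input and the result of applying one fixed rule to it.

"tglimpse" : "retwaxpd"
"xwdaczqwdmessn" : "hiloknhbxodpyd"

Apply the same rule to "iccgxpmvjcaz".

What's happening: swap each adjacent pair of characters (1↔2, 3↔4, ...), then shift every letter 11 places forward in the alphabet (wrapping around).
Applying both steps to "iccgxpmvjcaz": "cigcpxvmcjza", then "ntrnaigxnukl".

ntrnaigxnukl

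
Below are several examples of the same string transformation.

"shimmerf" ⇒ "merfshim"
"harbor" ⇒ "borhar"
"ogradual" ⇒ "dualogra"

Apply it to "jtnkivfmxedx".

Rule — swap the front and back halves of the string.
On "jtnkivfmxedx" that produces "fmxedxjtnkiv".

fmxedxjtnkiv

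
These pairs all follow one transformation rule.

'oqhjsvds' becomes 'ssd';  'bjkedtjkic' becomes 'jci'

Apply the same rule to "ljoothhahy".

In each case the input is transformed by: swap each adjacent pair of characters (1↔2, 3↔4, ...), then keep only the last 3 characters.
For "ljoothhahy", step one produces "jloohtahyh"; step two turns that into "hyh".
(Check on "bjkedtjkic": → "jbektdkjci" → "jci" ✓)

hyh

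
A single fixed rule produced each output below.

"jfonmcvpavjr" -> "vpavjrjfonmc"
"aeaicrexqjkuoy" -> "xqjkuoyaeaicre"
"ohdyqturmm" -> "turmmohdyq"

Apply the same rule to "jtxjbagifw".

agifwjtxjb

The transformation: swap the front and back halves of the string.
Applying that to "jtxjbagifw" gives "agifwjtxjb".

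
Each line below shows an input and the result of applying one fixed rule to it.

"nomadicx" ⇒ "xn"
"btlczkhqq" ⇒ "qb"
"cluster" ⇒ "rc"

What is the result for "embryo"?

In each case the input is transformed by: move the first character to the end, then keep only the last 2 characters.
For "embryo", step one produces "mbryoe"; step two turns that into "oe".
(Check on "nomadicx": → "omadicxn" → "xn" ✓)

oe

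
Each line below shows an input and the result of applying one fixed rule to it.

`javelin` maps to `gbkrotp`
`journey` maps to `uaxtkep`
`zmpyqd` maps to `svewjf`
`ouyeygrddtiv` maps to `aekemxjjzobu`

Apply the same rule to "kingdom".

otmjusq

The rule is to move the first character to the end, then shift every letter 6 places forward in the alphabet (wrapping around).
"kingdom" → "ingdomk" → "otmjusq".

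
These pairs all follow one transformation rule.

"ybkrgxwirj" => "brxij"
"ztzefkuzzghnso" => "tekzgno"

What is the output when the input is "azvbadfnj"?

zbdn

The rule is to keep every other character starting from the second (positions 2nd, 4th, 6th, ...).
Doing the same to "azvbadfnj": "zbdn".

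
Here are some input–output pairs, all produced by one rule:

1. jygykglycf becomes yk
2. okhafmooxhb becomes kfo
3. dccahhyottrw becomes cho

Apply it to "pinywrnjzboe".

The pattern: delete the last 3 characters, then keep one character in every 3, starting at position 2 (positions 2nd, 5th, 8th, ...).
"pinywrnjzboe" → "pinywrnjz" → "iwj".

iwj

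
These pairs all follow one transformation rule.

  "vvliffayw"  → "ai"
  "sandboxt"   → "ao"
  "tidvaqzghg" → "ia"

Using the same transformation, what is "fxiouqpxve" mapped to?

In each case the input is transformed by: take characters alternately from the front and the back (1st, last, 2nd, 2nd-last, ...), then keep only the vowels.
Working it through for "fxiouqpxve": intermediate "fexvixopuq", final "eiou".

eiou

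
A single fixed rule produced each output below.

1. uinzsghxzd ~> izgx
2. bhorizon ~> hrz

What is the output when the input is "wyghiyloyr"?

The rule is to delete the last 2 characters, then keep every other character starting from the second (positions 2nd, 4th, 6th, ...).
For "wyghiyloyr" the result is "yhyo".
(Check on "bhorizon": → "bhoriz" → "hrz" ✓)

yhyo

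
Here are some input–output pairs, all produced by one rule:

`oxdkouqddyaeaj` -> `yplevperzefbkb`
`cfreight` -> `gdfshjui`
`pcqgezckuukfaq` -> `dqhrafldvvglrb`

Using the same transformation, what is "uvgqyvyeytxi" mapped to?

Rule — shift every letter 1 place forward in the alphabet (wrapping around), then swap each adjacent pair of characters (1↔2, 3↔4, ...).
For "uvgqyvyeytxi", step one produces "vwhrzwzfzuyj"; step two turns that into "wvrhwzfzuzjy".

wvrhwzfzuzjy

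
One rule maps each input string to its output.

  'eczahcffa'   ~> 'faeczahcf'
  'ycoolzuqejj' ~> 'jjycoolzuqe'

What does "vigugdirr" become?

rrvigugdi

The transformation: move the last 2 characters to the front (rotate right by 2).
Doing the same to "vigugdirr": "rrvigugdi".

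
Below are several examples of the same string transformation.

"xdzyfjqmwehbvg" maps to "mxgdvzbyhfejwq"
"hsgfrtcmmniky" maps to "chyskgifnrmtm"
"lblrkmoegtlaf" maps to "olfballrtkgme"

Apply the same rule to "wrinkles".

kwsreiln

What's happening: take characters alternately from the front and the back (1st, last, 2nd, 2nd-last, ...), then move the last character to the front.
For "wrinkles", step one produces "wsreilnk"; step two turns that into "kwsreiln".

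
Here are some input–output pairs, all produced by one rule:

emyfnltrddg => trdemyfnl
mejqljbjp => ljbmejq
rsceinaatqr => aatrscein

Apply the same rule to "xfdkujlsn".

Each output is the input with this applied: delete the last 2 characters, then move the last 3 characters to the front (rotate right by 3).
"xfdkujlsn" → "xfdkujl" → "ujlxfdk".

ujlxfdk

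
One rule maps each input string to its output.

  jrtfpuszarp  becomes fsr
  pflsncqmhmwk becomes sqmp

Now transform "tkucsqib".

ci

Rule — move the first character to the end, then keep one character in every 3, starting at position 3 (positions 3rd, 6th, 9th, ...).
Starting from "tkucsqib": after the first operation, "kucsqibt"; after the second, "ci".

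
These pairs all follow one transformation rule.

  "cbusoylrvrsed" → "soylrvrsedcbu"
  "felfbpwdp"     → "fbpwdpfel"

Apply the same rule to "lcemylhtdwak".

The rule is to move the first 3 characters to the end (rotate left by 3).
Applying that to "lcemylhtdwak" gives "mylhtdwaklce".

mylhtdwaklce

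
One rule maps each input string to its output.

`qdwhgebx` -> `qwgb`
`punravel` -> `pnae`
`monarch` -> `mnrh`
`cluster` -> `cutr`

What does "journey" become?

juny

The rule is to keep every other character starting from the first (positions 1st, 3rd, 5th, ...).
On "journey" that produces "juny".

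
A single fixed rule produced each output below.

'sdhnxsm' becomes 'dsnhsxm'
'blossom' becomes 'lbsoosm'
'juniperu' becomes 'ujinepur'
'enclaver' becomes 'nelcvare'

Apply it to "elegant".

Each output is the input with this applied: swap each adjacent pair of characters (1↔2, 3↔4, ...).
For "elegant" the result is "legenat".

legenat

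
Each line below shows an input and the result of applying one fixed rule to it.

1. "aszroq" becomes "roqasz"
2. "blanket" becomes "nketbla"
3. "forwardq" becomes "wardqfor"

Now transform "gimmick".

mickgim

The rule is to move the first 3 characters to the end (rotate left by 3).
So "gimmick" becomes "mickgim".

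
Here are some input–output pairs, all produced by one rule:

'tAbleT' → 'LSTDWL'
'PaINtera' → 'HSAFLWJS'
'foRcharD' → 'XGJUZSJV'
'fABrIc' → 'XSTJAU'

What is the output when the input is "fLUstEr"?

XDMKLWJ

In each case the input is transformed by: shift every letter 8 places backward in the alphabet (wrapping around), then convert every letter to uppercase.
For "fLUstEr" the result is "XDMKLWJ".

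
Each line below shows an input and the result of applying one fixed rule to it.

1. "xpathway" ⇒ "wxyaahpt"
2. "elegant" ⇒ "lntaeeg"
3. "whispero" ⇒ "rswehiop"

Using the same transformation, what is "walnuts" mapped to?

tuwalns

What's happening: sort the characters into alphabetical order, then move the last 3 characters to the front (rotate right by 3).
Applying both steps to "walnuts": "alnstuw", then "tuwalns".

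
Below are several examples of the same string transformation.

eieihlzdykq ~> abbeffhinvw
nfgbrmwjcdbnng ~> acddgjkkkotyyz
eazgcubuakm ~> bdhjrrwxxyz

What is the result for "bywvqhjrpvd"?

In each case the input is transformed by: shift every letter 3 places backward in the alphabet (wrapping around), then sort the characters into alphabetical order.
Applying both steps to "bywvqhjrpvd": "yvtsnegomsa", then "aegmnosstvy".

aegmnosstvy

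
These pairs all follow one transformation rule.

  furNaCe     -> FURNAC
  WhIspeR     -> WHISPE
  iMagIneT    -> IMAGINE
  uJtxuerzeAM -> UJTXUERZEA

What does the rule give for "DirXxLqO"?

DIRXXLQ

The pattern: delete the last character, then convert every letter to uppercase.
Starting from "DirXxLqO": after the first operation, "DirXxLq"; after the second, "DIRXXLQ".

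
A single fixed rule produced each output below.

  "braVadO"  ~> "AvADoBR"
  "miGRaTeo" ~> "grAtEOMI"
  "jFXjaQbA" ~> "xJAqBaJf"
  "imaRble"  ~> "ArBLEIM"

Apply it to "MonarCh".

NARcHmO

In each case the input is transformed by: move the first 2 characters to the end (rotate left by 2), then flip the case of every letter.
"MonarCh" → "narChMo" → "NARcHmO".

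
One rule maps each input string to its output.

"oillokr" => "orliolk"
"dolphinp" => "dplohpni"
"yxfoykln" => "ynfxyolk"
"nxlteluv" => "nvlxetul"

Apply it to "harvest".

htraevs

In each case the input is transformed by: move the last character to the front, then swap each adjacent pair of characters (1↔2, 3↔4, ...).
"harvest" → "tharves" → "htraevs".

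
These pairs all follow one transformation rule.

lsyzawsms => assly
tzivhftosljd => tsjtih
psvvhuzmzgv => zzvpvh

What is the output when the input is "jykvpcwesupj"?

wspjkp

The transformation: keep every other character starting from the first (positions 1st, 3rd, 5th, ...), then move the last 3 characters to the front (rotate right by 3).
On "jykvpcwesupj": the first step gives "jkpwsp", and the second then gives "wspjkp".
(Check on "psvvhuzmzgv": → "pvhzzv" → "zzvpvh" ✓)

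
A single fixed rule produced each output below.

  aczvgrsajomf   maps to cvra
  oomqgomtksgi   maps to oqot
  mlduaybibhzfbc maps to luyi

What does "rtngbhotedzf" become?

tght

Looking at the pairs, the operation is to keep every other character starting from the second (positions 2nd, 4th, 6th, ...), then keep only the first 4 characters.
On "rtngbhotedzf": the first step gives "tghtdf", and the second then gives "tght".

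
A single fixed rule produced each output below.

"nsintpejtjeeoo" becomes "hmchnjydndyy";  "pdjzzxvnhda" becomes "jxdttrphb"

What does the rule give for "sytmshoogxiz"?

Looking at the pairs, the operation is to shift every letter 6 places backward in the alphabet (wrapping around), then delete the last 2 characters.
On "sytmshoogxiz" that produces "msngmbiiar".

msngmbiiar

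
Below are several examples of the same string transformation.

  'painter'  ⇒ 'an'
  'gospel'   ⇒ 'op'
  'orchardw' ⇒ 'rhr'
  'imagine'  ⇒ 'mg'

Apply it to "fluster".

Rule — keep every other character starting from the second (positions 2nd, 4th, 6th, ...), then delete the last character.
For "fluster", step one produces "lse"; step two turns that into "ls".

ls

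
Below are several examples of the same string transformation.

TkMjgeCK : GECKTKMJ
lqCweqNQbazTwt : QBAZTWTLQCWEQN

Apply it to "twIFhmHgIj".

Each output is the input with this applied: swap the front and back halves of the string, then convert every letter to uppercase.
Applying both steps to "twIFhmHgIj": "mHgIjtwIFh", then "MHGIJTWIFH".

MHGIJTWIFH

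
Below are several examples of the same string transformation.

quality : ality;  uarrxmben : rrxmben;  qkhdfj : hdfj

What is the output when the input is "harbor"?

rbor

Rule — delete the first 2 characters.
"harbor" → "rbor".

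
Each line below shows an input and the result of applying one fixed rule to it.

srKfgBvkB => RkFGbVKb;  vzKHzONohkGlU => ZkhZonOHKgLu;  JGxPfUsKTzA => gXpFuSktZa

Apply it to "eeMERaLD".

Looking at the pairs, the operation is to delete the first character, then flip the case of every letter.
On "eeMERaLD" that produces "EmerAld".
(Check on "JGxPfUsKTzA": → "GxPfUsKTzA" → "gXpFuSktZa" ✓)

EmerAld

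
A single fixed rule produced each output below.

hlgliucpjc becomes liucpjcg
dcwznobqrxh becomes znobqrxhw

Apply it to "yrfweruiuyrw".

weruiuyrwf

Rule — delete the first 2 characters, then move the first character to the end.
Applying both steps to "yrfweruiuyrw": "fweruiuyrw", then "weruiuyrwf".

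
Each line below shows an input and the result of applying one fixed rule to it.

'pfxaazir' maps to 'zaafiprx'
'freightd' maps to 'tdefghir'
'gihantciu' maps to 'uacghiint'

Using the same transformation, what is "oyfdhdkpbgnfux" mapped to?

The pattern: sort the characters into alphabetical order, then move the last character to the front.
Starting from "oyfdhdkpbgnfux": after the first operation, "bddffghknopuxy"; after the second, "ybddffghknopux".

ybddffghknopux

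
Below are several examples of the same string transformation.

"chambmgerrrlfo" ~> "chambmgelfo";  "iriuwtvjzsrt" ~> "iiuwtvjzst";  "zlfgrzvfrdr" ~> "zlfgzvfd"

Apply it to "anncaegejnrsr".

In each case the input is transformed by: remove every "r".
Applying that to "anncaegejnrsr" gives "anncaegejns".

anncaegejns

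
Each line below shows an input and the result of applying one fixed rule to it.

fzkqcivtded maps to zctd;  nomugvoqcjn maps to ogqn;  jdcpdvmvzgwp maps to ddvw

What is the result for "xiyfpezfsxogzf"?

The pattern: keep one character in every 3, starting at position 2 (positions 2nd, 5th, 8th, ...).
For "xiyfpezfsxogzf" the result is "ipfof".

ipfof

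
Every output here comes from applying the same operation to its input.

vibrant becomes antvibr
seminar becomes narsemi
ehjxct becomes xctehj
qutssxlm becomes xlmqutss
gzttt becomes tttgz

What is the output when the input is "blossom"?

somblos

Rule — move the last 3 characters to the front (rotate right by 3).
Doing the same to "blossom": "somblos".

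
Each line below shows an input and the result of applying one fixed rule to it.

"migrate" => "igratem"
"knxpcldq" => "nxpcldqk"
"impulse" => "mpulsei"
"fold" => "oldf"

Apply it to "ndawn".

The rule is to move the first character to the end.
So "ndawn" becomes "dawnn".

dawnn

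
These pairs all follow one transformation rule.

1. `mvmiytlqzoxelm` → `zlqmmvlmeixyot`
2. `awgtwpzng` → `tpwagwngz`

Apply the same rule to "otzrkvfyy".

rvkoytyzf

Rule — take characters alternately from the front and the back (1st, last, 2nd, 2nd-last, ...), then move the last 3 characters to the front (rotate right by 3).
Applying that to "otzrkvfyy" gives "rvkoytyzf".
(Check on "mvmiytlqzoxelm": → "mmvlmeixyotzlq" → "zlqmmvlmeixyot" ✓)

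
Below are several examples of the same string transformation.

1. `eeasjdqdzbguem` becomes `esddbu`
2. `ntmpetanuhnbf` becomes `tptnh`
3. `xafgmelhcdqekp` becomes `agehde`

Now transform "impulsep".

mus

Looking at the pairs, the operation is to keep every other character starting from the second (positions 2nd, 4th, 6th, ...), then delete the last character.
Applying both steps to "impulsep": "musp", then "mus".
(Check on "ntmpetanuhnbf": → "tptnhb" → "tptnh" ✓)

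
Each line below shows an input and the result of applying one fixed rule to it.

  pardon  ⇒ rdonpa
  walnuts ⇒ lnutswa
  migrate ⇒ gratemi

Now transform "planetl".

In each case the input is transformed by: move the first 2 characters to the end (rotate left by 2).
Applying that to "planetl" gives "anetlpl".

anetlpl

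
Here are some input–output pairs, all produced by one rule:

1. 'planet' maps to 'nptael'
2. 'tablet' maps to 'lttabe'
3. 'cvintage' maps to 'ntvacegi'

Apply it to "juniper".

The transformation: sort the characters into alphabetical order, then move the last 3 characters to the front (rotate right by 3).
On "juniper": the first step gives "eijnpru", and the second then gives "prueijn".
(Check on "cvintage": → "acegintv" → "ntvacegi" ✓)

prueijn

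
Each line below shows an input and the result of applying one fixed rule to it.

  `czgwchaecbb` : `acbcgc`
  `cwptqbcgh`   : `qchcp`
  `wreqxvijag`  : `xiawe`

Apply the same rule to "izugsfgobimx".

The pattern: keep every other character starting from the first (positions 1st, 3rd, 5th, ...), then move the last 3 characters to the front (rotate right by 3).
"izugsfgobimx" → "iusgbm" → "gbmius".

gbmius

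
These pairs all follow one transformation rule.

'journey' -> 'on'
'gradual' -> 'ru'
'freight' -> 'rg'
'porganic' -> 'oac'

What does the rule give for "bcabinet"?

cit

What's happening: keep one character in every 3, starting at position 2 (positions 2nd, 5th, 8th, ...).
For "bcabinet" the result is "cit".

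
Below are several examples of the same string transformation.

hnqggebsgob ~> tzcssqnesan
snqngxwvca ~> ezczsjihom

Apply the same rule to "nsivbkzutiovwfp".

zeuhnwlgfuahirb

The rule is to shift every letter 12 places forward in the alphabet (wrapping around).
"nsivbkzutiovwfp" → "zeuhnwlgfuahirb".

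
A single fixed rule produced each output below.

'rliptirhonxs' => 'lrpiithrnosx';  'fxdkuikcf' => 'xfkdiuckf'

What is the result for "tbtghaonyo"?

The transformation: swap each adjacent pair of characters (1↔2, 3↔4, ...).
For "tbtghaonyo" the result is "btgtahnooy".

btgtahnooy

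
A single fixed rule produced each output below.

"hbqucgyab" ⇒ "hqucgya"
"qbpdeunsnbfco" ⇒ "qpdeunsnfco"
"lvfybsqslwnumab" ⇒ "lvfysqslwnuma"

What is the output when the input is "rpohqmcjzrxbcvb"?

What's happening: remove every "b".
So "rpohqmcjzrxbcvb" becomes "rpohqmcjzrxcv".

rpohqmcjzrxcv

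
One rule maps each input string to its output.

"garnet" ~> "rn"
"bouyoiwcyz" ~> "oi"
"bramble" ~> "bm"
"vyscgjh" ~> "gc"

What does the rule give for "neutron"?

The pattern: take characters alternately from the front and the back (1st, last, 2nd, 2nd-last, ...), then keep only the last 2 characters.
Working it through for "neutron": intermediate "nneourt", final "rt".

rt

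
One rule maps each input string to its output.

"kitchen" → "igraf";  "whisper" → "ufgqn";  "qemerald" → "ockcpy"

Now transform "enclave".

clajy

What's happening: shift every letter 2 places backward in the alphabet (wrapping around), then delete the last 2 characters.
"enclave" → "clajytc" → "clajy".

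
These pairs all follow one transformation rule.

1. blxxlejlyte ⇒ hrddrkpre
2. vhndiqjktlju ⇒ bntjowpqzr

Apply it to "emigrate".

ksomxg

Looking at the pairs, the operation is to delete the last 2 characters, then shift every letter 6 places forward in the alphabet (wrapping around).
For "emigrate" the result is "ksomxg".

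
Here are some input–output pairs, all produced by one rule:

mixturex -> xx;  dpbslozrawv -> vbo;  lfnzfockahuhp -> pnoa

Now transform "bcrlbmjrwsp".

Rule — move the last 3 characters to the front (rotate right by 3), then keep one character in every 3, starting at position 3 (positions 3rd, 6th, 9th, ...).
Applying both steps to "bcrlbmjrwsp": "wspbcrlbmjr", then "prm".
(Check on "dpbslozrawv": → "awvdpbslozr" → "vbo" ✓)

prm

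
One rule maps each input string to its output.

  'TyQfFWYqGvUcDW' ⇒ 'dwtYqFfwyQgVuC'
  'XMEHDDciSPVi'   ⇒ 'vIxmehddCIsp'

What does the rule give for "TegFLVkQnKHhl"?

The transformation: move the last 2 characters to the front (rotate right by 2), then flip the case of every letter.
On "TegFLVkQnKHhl" that produces "HLtEGflvKqNkh".

HLtEGflvKqNkh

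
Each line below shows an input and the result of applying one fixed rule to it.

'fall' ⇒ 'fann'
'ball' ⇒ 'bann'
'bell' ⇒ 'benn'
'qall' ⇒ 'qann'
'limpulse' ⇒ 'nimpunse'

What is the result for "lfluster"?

nfnuster

What's happening: replace every "l" with "n".
"lfluster" → "nfnuster".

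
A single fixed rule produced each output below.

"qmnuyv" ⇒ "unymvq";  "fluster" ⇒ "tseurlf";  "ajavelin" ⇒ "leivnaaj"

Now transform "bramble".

Each output is the input with this applied: move the last 3 characters to the front (rotate right by 3), then take characters alternately from the front and the back (1st, last, 2nd, 2nd-last, ...).
Working it through for "bramble": intermediate "blebram", final "bmlaerb".

bmlaerb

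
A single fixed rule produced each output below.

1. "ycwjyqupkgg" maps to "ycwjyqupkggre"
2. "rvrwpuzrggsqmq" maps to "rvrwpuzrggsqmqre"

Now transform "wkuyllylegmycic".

wkuyllylegmycicre

Looking at the pairs, the operation is to append "re".
"wkuyllylegmycic" → "wkuyllylegmycicre".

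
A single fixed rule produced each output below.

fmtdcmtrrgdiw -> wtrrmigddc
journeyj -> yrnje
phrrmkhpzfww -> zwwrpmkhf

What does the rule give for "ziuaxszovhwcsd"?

zxwvssohdca

What's happening: delete the first 3 characters, then sort the characters into reverse alphabetical order.
Working it through for "ziuaxszovhwcsd": intermediate "axszovhwcsd", final "zxwvssohdca".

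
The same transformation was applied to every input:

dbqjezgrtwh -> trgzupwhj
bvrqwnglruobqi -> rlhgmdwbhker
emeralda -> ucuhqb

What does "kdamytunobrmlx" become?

atqcojkderhc

Each output is the input with this applied: delete the last 2 characters, then shift every letter 10 places backward in the alphabet (wrapping around).
Working it through for "kdamytunobrmlx": intermediate "kdamytunobrm", final "atqcojkderhc".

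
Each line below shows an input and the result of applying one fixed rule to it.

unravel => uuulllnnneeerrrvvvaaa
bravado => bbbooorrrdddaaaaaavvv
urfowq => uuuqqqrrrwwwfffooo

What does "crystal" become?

The rule is to take characters alternately from the front and the back (1st, last, 2nd, 2nd-last, ...), then repeat every character 3 times.
On "crystal": the first step gives "clrayts", and the second then gives "ccclllrrraaayyytttsss".

ccclllrrraaayyytttsss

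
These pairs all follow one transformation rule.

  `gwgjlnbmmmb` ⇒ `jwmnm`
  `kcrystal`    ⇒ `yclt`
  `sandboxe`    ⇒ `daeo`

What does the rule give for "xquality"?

aqyi

The pattern: keep every other character starting from the second (positions 2nd, 4th, 6th, ...), then swap each adjacent pair of characters (1↔2, 3↔4, ...).
"xquality" → "qaiy" → "aqyi".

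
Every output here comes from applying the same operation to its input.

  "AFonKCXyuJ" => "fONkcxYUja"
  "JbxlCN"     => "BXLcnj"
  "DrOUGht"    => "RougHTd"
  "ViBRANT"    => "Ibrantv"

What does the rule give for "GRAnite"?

Rule — flip the case of every letter, then move the first character to the end.
On "GRAnite": the first step gives "graNITE", and the second then gives "raNITEg".

raNITEg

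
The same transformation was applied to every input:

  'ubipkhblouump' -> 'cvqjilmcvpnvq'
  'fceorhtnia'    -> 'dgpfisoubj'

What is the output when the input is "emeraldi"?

Each output is the input with this applied: shift every letter 1 place forward in the alphabet (wrapping around), then swap each adjacent pair of characters (1↔2, 3↔4, ...).
For "emeraldi", step one produces "fnfsbmej"; step two turns that into "nfsfmbje".

nfsfmbje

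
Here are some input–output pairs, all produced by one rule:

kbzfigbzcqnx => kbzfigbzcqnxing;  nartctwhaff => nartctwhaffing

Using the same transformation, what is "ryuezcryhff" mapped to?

ryuezcryhffing

Each output is the input with this applied: append "ing".
On "ryuezcryhff" that produces "ryuezcryhffing".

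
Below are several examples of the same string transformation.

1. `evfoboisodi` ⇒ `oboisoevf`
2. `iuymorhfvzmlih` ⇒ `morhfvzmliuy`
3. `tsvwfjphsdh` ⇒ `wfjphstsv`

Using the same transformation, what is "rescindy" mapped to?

cinres

The pattern: delete the last 2 characters, then move the first 3 characters to the end (rotate left by 3).
Working it through for "rescindy": intermediate "rescin", final "cinres".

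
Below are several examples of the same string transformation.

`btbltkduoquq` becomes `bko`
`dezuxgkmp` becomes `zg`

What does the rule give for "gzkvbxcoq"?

kx

Rule — delete the last 2 characters, then keep one character in every 3, starting at position 3 (positions 3rd, 6th, 9th, ...).
Doing the same to "gzkvbxcoq": "kx".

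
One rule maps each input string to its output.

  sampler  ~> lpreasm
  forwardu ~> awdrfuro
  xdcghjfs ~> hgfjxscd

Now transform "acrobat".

botacar

The transformation: move the first 3 characters to the end (rotate left by 3), then swap each adjacent pair of characters (1↔2, 3↔4, ...).
For "acrobat", step one produces "obatacr"; step two turns that into "botacar".
(Check on "forwardu": → "wardufor" → "awdrfuro" ✓)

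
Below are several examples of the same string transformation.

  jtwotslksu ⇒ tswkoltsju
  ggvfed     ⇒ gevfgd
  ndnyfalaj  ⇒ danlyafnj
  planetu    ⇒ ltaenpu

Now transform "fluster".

The transformation: take characters alternately from the front and the back (1st, last, 2nd, 2nd-last, ...), then move the first 2 characters to the end (rotate left by 2).
Starting from "fluster": after the first operation, "frleuts"; after the second, "leutsfr".
(Check on "planetu": → "pultaen" → "ltaenpu" ✓)

leutsfr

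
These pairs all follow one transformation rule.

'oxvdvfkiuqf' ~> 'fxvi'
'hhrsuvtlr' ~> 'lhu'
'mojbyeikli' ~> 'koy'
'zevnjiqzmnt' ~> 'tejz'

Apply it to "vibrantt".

What's happening: keep one character in every 3, starting at position 2 (positions 2nd, 5th, 8th, ...), then move the last character to the front.
Applying both steps to "vibrantt": "iat", then "tia".

tia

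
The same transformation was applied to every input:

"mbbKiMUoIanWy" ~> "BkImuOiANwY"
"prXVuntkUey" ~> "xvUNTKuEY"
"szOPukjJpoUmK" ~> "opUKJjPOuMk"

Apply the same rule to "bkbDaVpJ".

The transformation: delete the first 2 characters, then flip the case of every letter.
Working it through for "bkbDaVpJ": intermediate "bDaVpJ", final "BdAvPj".

BdAvPj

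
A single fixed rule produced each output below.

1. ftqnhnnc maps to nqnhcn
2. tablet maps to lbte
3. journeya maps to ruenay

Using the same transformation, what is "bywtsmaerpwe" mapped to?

twmseaprew

Looking at the pairs, the operation is to delete the first 2 characters, then swap each adjacent pair of characters (1↔2, 3↔4, ...).
For "bywtsmaerpwe", step one produces "wtsmaerpwe"; step two turns that into "twmseaprew".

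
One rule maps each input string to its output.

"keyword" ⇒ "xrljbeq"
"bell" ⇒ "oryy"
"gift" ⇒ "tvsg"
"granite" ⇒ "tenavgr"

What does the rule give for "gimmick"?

Rule — shift every letter 13 places forward in the alphabet (wrapping around) — i.e. ROT13.
"gimmick" → "tvzzvpx".

tvzzvpx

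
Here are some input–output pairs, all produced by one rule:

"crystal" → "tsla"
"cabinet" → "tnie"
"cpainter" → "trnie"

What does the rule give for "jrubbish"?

The pattern: delete the first 3 characters, then sort the characters into reverse alphabetical order.
For "jrubbish", step one produces "bbish"; step two turns that into "sihbb".

sihbb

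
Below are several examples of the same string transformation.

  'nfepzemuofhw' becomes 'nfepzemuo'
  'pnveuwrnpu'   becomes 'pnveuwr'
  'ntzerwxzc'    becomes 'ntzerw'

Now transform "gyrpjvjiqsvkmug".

gyrpjvjiqsvk

Rule — delete the last 3 characters.
On "gyrpjvjiqsvkmug" that produces "gyrpjvjiqsvk".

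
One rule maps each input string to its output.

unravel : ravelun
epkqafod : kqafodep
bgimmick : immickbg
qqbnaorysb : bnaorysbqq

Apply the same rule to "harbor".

Each output is the input with this applied: move the first 2 characters to the end (rotate left by 2).
Applying that to "harbor" gives "rborha".

rborha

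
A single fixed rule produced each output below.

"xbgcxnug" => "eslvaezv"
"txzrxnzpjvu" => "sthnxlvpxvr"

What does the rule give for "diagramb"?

The pattern: shift every letter 2 places backward in the alphabet (wrapping around), then reverse the string.
Starting from "diagramb": after the first operation, "bgyepykz"; after the second, "zkypeygb".

zkypeygb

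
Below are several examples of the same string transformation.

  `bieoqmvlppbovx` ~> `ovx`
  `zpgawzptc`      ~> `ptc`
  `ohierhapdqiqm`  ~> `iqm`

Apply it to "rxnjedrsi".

rsi

What's happening: keep only the last 3 characters.
On "rxnjedrsi" that produces "rsi".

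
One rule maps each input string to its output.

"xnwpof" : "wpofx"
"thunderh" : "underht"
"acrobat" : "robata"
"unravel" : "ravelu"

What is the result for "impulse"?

In each case the input is transformed by: move the first 2 characters to the end (rotate left by 2), then delete the last character.
On "impulse": the first step gives "pulseim", and the second then gives "pulsei".

pulsei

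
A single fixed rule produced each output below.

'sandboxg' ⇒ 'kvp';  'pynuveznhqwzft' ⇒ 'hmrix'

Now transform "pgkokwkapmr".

hgce

The rule is to shift every letter 8 places backward in the alphabet (wrapping around), then keep one character in every 3, starting at position 1 (positions 1st, 4th, 7th, ...).
Working it through for "pgkokwkapmr": intermediate "hycgcocshej", final "hgce".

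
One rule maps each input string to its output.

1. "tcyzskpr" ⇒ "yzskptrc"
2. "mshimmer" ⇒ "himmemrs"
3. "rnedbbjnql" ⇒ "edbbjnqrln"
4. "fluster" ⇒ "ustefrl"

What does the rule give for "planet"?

aneptl

In each case the input is transformed by: swap the first and last characters, then move the first 2 characters to the end (rotate left by 2).
On "planet": the first step gives "tlanep", and the second then gives "aneptl".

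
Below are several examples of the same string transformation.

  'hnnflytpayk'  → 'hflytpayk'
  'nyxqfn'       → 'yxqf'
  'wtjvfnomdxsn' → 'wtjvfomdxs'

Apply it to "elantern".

The rule is to remove every "n".
So "elantern" becomes "elater".

elater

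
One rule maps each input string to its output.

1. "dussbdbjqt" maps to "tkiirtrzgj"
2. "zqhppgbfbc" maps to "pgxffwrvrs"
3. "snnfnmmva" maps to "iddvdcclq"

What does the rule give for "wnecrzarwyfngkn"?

Looking at the pairs, the operation is to shift every letter 10 places backward in the alphabet (wrapping around).
For "wnecrzarwyfngkn" the result is "mdushpqhmovdwad".

mdushpqhmovdwad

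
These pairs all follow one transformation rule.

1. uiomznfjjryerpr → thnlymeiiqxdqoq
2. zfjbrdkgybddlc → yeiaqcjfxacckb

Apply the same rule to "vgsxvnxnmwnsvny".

ufrwumwmlvmrumx

What's happening: shift every letter 1 place backward in the alphabet (wrapping around).
So "vgsxvnxnmwnsvny" becomes "ufrwumwmlvmrumx".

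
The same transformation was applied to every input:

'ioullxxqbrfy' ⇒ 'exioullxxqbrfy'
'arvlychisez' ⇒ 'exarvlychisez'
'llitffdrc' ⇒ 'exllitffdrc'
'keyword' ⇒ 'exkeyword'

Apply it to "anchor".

Each output is the input with this applied: prepend "ex".
On "anchor" that produces "exanchor".

exanchor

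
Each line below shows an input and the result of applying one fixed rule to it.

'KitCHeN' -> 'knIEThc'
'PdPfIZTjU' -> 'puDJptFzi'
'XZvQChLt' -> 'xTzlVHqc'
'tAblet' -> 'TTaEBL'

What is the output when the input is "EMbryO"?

eomYBR

The rule is to take characters alternately from the front and the back (1st, last, 2nd, 2nd-last, ...), then flip the case of every letter.
On "EMbryO": the first step gives "EOMybr", and the second then gives "eomYBR".
(Check on "PdPfIZTjU": → "PUdjPTfZI" → "puDJptFzi" ✓)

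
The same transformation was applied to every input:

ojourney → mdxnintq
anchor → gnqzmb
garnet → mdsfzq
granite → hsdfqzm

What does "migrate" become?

What's happening: shift every letter 1 place backward in the alphabet (wrapping around), then move the last 3 characters to the front (rotate right by 3).
For "migrate", step one produces "lhfqzsd"; step two turns that into "zsdlhfq".

zsdlhfq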